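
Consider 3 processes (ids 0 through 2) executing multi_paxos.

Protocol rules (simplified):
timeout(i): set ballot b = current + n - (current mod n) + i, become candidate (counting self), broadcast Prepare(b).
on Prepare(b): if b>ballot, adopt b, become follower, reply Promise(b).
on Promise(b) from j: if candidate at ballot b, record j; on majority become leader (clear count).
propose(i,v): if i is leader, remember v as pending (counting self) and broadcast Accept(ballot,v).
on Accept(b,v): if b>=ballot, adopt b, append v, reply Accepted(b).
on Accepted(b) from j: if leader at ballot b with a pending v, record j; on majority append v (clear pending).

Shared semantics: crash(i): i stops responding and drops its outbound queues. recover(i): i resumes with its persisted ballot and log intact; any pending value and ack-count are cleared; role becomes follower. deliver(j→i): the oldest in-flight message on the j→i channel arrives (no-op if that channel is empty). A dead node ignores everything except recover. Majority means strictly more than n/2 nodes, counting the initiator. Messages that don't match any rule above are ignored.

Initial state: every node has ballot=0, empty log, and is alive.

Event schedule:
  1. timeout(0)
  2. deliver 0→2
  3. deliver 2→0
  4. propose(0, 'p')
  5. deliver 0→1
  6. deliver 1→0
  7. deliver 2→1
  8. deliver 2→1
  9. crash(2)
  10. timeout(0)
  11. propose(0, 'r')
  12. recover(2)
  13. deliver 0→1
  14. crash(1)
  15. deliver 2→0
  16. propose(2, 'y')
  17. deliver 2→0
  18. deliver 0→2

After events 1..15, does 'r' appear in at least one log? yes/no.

no

[1] timeout(0) → N0(cand b3 [-])
[2] deliver 0→2 → N2(foll b3 [-])
[3] deliver 2→0 → N0(lead b3 [-])
[4] propose(0,'p') → ∅
[5] deliver 0→1 → N1(foll b3 [-])
[6] deliver 1→0 → ∅
[7] deliver 2→1 → ∅
[8] deliver 2→1 → ∅
[9] crash(2) → N2(✗foll b3 [-])
[10] timeout(0) → N0(cand b6 [-])
[11] propose(0,'r') → ∅
[12] recover(2) → N2(foll b3 [-])
[13] deliver 0→1 → N1(foll b3 [p])
[14] crash(1) → N1(✗foll b3 [p])
[15] deliver 2→0 → ∅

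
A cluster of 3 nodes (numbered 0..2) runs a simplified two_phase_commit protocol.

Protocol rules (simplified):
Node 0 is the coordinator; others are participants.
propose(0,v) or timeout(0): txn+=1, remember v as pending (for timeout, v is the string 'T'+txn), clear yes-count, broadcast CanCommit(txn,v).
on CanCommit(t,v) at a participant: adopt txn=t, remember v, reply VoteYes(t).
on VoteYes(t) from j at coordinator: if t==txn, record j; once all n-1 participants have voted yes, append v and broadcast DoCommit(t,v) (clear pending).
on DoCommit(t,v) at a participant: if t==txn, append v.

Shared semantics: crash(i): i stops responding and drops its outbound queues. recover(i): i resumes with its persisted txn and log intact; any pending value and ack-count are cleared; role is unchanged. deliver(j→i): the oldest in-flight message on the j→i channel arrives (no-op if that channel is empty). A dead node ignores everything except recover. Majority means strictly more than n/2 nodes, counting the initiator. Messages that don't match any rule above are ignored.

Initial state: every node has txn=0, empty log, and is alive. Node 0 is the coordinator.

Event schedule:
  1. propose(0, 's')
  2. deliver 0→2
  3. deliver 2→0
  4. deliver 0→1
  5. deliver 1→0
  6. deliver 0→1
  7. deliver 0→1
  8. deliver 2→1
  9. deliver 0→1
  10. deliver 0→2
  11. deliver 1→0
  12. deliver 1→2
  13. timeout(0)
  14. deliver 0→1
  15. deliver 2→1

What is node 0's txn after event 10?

after 1 — propose(0,'s'): n0:coor/t1/[-]
after 2 — deliver 0→2: n2:part/t1/[-]
after 3 — deliver 2→0: ·
after 4 — deliver 0→1: n1:part/t1/[-]
after 5 — deliver 1→0: n0:coor/t1/[s]
after 6 — deliver 0→1: n1:part/t1/[s]
after 7 — deliver 0→1: ·
after 8 — deliver 2→1: ·
after 9 — deliver 0→1: ·
after 10 — deliver 0→2: n2:part/t1/[s]

1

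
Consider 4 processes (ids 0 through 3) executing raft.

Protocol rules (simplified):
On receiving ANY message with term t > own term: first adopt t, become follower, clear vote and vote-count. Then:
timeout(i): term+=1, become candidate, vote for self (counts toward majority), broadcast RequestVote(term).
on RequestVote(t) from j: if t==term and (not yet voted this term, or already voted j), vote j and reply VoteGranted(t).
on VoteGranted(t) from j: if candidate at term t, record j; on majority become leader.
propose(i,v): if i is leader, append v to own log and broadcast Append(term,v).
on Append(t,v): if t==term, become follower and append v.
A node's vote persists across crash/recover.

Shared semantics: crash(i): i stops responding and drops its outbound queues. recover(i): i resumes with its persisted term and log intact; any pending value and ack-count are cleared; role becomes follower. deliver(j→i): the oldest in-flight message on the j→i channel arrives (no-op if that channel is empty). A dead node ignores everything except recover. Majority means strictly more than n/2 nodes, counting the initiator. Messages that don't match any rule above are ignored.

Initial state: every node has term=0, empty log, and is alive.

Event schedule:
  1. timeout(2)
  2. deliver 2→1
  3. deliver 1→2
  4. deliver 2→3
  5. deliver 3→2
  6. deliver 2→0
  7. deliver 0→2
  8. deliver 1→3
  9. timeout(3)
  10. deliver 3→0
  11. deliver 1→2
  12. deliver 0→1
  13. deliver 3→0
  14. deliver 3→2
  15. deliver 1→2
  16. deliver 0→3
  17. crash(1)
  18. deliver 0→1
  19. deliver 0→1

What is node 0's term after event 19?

2

after 1 — timeout(2): n2:cand/t1/[-]
after 2 — deliver 2→1: n1:foll/t1/[-]
after 3 — deliver 1→2: ·
after 4 — deliver 2→3: n3:foll/t1/[-]
after 5 — deliver 3→2: n2:lead/t1/[-]
after 6 — deliver 2→0: n0:foll/t1/[-]
after 7 — deliver 0→2: ·
after 8 — deliver 1→3: ·
after 9 — timeout(3): n3:cand/t2/[-]
after 10 — deliver 3→0: n0:foll/t2/[-]
after 11 — deliver 1→2: ·
after 12 — deliver 0→1: ·
after 13 — deliver 3→0: ·
after 14 — deliver 3→2: n2:foll/t2/[-]
after 15 — deliver 1→2: ·
after 16 — deliver 0→3: ·
after 17 — crash(1): n1:✗foll/t1/[-]
after 18 — deliver 0→1: ·
after 19 — deliver 0→1: ·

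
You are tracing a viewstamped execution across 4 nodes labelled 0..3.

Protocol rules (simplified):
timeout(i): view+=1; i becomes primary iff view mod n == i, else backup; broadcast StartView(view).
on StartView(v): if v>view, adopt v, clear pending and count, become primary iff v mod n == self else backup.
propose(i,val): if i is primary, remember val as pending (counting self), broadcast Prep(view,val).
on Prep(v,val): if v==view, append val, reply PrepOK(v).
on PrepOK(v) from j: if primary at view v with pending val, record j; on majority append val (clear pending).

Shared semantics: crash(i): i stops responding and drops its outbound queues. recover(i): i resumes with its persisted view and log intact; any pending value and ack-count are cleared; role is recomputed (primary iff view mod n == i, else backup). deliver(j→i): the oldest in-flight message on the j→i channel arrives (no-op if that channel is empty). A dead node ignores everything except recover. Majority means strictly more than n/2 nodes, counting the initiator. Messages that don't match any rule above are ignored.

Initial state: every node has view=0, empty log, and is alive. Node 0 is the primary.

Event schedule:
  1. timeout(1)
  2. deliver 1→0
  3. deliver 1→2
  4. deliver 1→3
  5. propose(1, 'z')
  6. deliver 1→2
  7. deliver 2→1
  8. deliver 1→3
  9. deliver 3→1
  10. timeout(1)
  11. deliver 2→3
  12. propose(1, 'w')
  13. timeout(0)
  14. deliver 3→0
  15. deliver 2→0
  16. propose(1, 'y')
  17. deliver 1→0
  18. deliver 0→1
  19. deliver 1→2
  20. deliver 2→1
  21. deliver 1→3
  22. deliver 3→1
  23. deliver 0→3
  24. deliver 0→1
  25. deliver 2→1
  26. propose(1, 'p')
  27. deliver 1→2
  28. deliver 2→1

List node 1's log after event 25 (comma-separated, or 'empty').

step 1 timeout(1): 1={prim,v=1,log=-}
step 2 deliver 1→0: 0={back,v=1,log=-}
step 3 deliver 1→2: 2={back,v=1,log=-}
step 4 deliver 1→3: 3={back,v=1,log=-}
step 5 propose(1,'z'): —
step 6 deliver 1→2: 2={back,v=1,log=z}
step 7 deliver 2→1: —
step 8 deliver 1→3: 3={back,v=1,log=z}
step 9 deliver 3→1: 1={prim,v=1,log=z}
step 10 timeout(1): 1={back,v=2,log=z}
step 11 deliver 2→3: —
step 12 propose(1,'w'): —
step 13 timeout(0): 0={back,v=2,log=-}
step 14 deliver 3→0: —
step 15 deliver 2→0: —
step 16 propose(1,'y'): —
step 17 deliver 1→0: —
step 18 deliver 0→1: —
step 19 deliver 1→2: 2={prim,v=2,log=z}
step 20 deliver 2→1: —
step 21 deliver 1→3: 3={back,v=2,log=z}
step 22 deliver 3→1: —
step 23 deliver 0→3: —
step 24 deliver 0→1: —
step 25 deliver 2→1: —

z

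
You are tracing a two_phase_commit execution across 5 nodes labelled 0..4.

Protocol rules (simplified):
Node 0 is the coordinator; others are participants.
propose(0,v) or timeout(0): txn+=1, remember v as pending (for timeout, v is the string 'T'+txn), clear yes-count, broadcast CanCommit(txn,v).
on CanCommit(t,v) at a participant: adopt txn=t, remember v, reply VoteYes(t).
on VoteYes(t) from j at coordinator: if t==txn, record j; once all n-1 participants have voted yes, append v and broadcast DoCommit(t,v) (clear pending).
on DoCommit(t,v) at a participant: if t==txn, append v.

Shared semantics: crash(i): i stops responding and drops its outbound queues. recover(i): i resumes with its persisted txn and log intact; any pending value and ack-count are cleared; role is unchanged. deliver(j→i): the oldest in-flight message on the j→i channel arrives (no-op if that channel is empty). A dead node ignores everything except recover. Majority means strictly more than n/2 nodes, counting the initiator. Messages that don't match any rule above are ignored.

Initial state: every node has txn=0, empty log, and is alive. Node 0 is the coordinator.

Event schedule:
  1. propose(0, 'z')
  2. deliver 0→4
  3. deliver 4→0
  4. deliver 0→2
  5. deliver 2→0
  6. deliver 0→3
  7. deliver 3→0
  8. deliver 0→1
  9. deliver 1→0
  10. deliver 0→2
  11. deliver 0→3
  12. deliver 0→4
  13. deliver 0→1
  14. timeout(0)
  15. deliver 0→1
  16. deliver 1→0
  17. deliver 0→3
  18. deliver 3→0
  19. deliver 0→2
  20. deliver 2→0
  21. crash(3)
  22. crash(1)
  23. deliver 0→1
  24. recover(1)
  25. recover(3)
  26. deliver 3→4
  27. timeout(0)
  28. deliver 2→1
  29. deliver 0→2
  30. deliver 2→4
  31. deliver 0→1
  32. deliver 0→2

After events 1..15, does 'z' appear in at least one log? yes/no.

e1 propose(0,'z'): 0[coor,t=1,-]
e2 deliver 0→4: 4[part,t=1,-]
e3 deliver 4→0: ·
e4 deliver 0→2: 2[part,t=1,-]
e5 deliver 2→0: ·
e6 deliver 0→3: 3[part,t=1,-]
e7 deliver 3→0: ·
e8 deliver 0→1: 1[part,t=1,-]
e9 deliver 1→0: 0[coor,t=1,z]
e10 deliver 0→2: 2[part,t=1,z]
e11 deliver 0→3: 3[part,t=1,z]
e12 deliver 0→4: 4[part,t=1,z]
e13 deliver 0→1: 1[part,t=1,z]
e14 timeout(0): 0[coor,t=2,z]
e15 deliver 0→1: 1[part,t=2,z]

yes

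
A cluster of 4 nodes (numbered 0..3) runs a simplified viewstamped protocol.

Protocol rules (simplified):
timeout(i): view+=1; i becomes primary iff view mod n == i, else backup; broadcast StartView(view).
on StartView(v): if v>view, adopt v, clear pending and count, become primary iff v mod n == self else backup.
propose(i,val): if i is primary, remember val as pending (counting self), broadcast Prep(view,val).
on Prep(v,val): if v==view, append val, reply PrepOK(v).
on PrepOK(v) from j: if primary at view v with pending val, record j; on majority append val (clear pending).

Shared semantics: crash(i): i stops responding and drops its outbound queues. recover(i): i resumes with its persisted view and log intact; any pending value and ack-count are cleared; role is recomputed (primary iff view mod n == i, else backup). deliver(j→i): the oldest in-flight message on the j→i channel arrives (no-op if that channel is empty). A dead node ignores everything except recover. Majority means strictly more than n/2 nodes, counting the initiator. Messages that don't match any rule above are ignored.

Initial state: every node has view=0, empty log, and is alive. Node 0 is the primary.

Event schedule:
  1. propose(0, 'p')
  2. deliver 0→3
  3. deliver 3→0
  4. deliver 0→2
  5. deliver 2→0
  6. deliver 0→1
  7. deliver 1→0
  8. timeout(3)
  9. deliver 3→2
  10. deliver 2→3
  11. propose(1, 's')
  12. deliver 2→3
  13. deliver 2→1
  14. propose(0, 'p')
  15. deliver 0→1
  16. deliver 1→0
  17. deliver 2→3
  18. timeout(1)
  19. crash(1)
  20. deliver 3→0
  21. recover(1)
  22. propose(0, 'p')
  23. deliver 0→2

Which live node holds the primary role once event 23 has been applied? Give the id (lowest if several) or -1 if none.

1

after 1 — propose(0,'p'): ·
after 2 — deliver 0→3: n3:back/v0/[p]
after 3 — deliver 3→0: ·
after 4 — deliver 0→2: n2:back/v0/[p]
after 5 — deliver 2→0: n0:prim/v0/[p]
after 6 — deliver 0→1: n1:back/v0/[p]
after 7 — deliver 1→0: ·
after 8 — timeout(3): n3:back/v1/[p]
after 9 — deliver 3→2: n2:back/v1/[p]
after 10 — deliver 2→3: ·
after 11 — propose(1,'s'): ·
after 12 — deliver 2→3: ·
after 13 — deliver 2→1: ·
after 14 — propose(0,'p'): ·
after 15 — deliver 0→1: n1:back/v0/[p,p]
after 16 — deliver 1→0: ·
after 17 — deliver 2→3: ·
after 18 — timeout(1): n1:prim/v1/[p,p]
after 19 — crash(1): n1:✗prim/v1/[p,p]
after 20 — deliver 3→0: n0:back/v1/[p]
after 21 — recover(1): n1:prim/v1/[p,p]
after 22 — propose(0,'p'): ·
after 23 — deliver 0→2: ·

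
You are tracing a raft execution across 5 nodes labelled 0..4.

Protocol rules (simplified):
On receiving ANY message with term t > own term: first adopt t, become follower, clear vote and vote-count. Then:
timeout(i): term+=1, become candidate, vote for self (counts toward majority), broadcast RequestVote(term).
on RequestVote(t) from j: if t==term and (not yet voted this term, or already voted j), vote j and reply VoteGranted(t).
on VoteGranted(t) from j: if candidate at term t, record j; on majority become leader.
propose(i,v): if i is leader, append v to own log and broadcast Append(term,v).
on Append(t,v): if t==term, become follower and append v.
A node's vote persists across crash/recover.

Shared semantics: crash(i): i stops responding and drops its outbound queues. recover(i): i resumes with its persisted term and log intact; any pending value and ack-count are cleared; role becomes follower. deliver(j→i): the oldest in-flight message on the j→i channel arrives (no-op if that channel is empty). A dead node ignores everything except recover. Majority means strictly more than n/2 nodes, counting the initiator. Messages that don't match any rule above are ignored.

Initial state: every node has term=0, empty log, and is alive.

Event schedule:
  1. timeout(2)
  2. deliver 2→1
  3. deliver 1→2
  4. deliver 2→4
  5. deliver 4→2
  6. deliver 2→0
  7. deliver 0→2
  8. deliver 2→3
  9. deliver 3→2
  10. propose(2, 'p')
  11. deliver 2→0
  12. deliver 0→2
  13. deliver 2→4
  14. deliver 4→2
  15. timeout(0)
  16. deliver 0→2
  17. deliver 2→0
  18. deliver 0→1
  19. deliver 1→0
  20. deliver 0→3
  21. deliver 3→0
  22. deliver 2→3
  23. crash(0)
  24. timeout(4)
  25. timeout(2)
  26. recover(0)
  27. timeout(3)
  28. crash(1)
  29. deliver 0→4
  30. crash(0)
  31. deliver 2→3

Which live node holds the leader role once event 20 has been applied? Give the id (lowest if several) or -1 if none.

0

1. timeout(2):  <2:cand t1 ->
2. deliver 2→1:  <1:foll t1 ->
3. deliver 1→2:  nop
4. deliver 2→4:  <4:foll t1 ->
5. deliver 4→2:  <2:lead t1 ->
6. deliver 2→0:  <0:foll t1 ->
7. deliver 0→2:  nop
8. deliver 2→3:  <3:foll t1 ->
9. deliver 3→2:  nop
10. propose(2,'p'):  <2:lead t1 p>
11. deliver 2→0:  <0:foll t1 p>
12. deliver 0→2:  nop
13. deliver 2→4:  <4:foll t1 p>
14. deliver 4→2:  nop
15. timeout(0):  <0:cand t2 p>
16. deliver 0→2:  <2:foll t2 p>
17. deliver 2→0:  nop
18. deliver 0→1:  <1:foll t2 ->
19. deliver 1→0:  <0:lead t2 p>
20. deliver 0→3:  <3:foll t2 ->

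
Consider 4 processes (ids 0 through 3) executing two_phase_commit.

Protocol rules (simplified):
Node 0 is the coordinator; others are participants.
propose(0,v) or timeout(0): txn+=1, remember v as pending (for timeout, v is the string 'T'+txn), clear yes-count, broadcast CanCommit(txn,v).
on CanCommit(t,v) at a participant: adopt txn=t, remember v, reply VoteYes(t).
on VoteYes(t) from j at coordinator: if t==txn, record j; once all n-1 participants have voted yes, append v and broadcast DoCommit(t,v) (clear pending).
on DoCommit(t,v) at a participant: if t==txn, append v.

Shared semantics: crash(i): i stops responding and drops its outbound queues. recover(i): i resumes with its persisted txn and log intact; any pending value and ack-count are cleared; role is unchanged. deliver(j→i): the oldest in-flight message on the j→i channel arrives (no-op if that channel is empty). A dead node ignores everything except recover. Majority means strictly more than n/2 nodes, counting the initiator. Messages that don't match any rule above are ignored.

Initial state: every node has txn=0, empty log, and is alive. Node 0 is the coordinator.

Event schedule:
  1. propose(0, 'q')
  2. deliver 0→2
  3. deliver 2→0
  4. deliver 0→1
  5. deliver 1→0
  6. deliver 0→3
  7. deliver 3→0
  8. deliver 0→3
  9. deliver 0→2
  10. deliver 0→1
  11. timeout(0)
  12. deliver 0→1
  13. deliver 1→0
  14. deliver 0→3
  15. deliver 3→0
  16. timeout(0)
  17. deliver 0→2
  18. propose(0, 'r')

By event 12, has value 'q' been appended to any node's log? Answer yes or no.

[1] propose(0,'q') → N0(coor t1 [-])
[2] deliver 0→2 → N2(part t1 [-])
[3] deliver 2→0 → ∅
[4] deliver 0→1 → N1(part t1 [-])
[5] deliver 1→0 → ∅
[6] deliver 0→3 → N3(part t1 [-])
[7] deliver 3→0 → N0(coor t1 [q])
[8] deliver 0→3 → N3(part t1 [q])
[9] deliver 0→2 → N2(part t1 [q])
[10] deliver 0→1 → N1(part t1 [q])
[11] timeout(0) → N0(coor t2 [q])
[12] deliver 0→1 → N1(part t2 [q])

yes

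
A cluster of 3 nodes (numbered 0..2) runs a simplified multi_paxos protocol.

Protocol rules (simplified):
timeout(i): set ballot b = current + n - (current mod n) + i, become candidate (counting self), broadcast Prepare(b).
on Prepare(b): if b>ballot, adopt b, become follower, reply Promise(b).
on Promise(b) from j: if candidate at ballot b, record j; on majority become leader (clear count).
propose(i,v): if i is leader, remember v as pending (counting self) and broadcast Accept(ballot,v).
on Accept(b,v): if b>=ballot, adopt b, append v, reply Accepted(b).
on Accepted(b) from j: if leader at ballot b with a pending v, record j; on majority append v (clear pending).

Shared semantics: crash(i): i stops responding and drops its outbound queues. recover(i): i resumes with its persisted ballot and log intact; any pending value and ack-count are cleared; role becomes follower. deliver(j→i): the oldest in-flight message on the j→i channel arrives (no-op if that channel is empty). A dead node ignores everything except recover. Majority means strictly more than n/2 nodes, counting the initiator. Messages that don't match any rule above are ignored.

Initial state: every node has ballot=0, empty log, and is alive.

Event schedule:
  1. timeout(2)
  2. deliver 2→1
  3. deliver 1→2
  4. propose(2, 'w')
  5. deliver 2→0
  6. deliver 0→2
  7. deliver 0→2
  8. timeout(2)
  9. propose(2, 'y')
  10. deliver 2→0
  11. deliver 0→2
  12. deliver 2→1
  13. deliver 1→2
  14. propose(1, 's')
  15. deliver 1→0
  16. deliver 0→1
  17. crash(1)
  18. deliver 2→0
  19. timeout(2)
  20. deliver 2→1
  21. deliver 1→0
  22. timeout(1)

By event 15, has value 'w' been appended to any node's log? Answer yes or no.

[1] timeout(2) → N2(cand b5 [-])
[2] deliver 2→1 → N1(foll b5 [-])
[3] deliver 1→2 → N2(lead b5 [-])
[4] propose(2,'w') → ∅
[5] deliver 2→0 → N0(foll b5 [-])
[6] deliver 0→2 → ∅
[7] deliver 0→2 → ∅
[8] timeout(2) → N2(cand b8 [-])
[9] propose(2,'y') → ∅
[10] deliver 2→0 → N0(foll b5 [w])
[11] deliver 0→2 → ∅
[12] deliver 2→1 → N1(foll b5 [w])
[13] deliver 1→2 → ∅
[14] propose(1,'s') → ∅
[15] deliver 1→0 → ∅

yes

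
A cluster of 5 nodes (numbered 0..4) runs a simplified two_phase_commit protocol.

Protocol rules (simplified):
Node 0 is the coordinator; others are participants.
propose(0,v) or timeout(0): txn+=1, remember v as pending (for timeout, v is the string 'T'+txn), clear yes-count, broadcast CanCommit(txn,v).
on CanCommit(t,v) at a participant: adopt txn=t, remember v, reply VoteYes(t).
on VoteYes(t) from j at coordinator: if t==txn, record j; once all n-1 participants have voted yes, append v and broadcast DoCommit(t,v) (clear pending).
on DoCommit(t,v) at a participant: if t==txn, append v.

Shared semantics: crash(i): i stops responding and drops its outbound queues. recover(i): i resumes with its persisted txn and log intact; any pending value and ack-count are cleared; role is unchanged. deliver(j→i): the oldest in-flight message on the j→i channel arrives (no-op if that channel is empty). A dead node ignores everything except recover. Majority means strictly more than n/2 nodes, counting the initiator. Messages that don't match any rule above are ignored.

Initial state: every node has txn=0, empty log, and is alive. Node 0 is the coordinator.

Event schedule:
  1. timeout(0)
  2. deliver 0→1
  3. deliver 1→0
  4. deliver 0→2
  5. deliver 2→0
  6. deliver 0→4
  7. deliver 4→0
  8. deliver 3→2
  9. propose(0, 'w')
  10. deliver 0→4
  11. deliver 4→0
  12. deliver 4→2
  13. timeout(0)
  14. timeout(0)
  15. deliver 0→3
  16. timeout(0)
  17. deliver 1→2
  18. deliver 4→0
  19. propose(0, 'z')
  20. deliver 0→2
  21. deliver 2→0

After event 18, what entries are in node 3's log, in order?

empty

step 1 timeout(0): 0={coor,t=1,log=-}
step 2 deliver 0→1: 1={part,t=1,log=-}
step 3 deliver 1→0: —
step 4 deliver 0→2: 2={part,t=1,log=-}
step 5 deliver 2→0: —
step 6 deliver 0→4: 4={part,t=1,log=-}
step 7 deliver 4→0: —
step 8 deliver 3→2: —
step 9 propose(0,'w'): 0={coor,t=2,log=-}
step 10 deliver 0→4: 4={part,t=2,log=-}
step 11 deliver 4→0: —
step 12 deliver 4→2: —
step 13 timeout(0): 0={coor,t=3,log=-}
step 14 timeout(0): 0={coor,t=4,log=-}
step 15 deliver 0→3: 3={part,t=1,log=-}
step 16 timeout(0): 0={coor,t=5,log=-}
step 17 deliver 1→2: —
step 18 deliver 4→0: —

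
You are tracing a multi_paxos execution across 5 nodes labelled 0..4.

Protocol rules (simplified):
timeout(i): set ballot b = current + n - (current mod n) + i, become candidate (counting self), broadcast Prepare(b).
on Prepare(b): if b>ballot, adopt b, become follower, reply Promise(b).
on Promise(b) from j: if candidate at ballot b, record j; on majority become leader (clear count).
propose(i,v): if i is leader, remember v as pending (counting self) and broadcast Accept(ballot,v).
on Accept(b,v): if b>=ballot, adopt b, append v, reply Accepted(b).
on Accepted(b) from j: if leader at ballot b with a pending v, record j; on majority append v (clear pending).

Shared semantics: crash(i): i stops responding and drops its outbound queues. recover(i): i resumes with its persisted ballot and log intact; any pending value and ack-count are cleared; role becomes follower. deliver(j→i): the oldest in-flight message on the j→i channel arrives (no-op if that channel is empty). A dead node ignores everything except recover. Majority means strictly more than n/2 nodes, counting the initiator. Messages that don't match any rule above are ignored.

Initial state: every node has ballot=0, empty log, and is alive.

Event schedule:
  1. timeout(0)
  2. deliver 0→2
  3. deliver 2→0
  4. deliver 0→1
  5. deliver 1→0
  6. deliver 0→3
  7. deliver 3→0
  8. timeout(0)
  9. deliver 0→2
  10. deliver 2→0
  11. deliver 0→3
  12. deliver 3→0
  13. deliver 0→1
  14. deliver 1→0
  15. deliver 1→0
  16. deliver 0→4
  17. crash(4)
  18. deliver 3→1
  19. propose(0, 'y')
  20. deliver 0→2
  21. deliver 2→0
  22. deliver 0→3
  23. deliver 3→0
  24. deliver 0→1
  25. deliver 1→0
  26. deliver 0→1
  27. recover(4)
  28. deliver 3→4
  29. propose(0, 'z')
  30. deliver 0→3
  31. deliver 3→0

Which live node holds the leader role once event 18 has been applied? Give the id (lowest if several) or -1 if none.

[1] timeout(0) → N0(cand b5 [-])
[2] deliver 0→2 → N2(foll b5 [-])
[3] deliver 2→0 → ∅
[4] deliver 0→1 → N1(foll b5 [-])
[5] deliver 1→0 → N0(lead b5 [-])
[6] deliver 0→3 → N3(foll b5 [-])
[7] deliver 3→0 → ∅
[8] timeout(0) → N0(cand b10 [-])
[9] deliver 0→2 → N2(foll b10 [-])
[10] deliver 2→0 → ∅
[11] deliver 0→3 → N3(foll b10 [-])
[12] deliver 3→0 → N0(lead b10 [-])
[13] deliver 0→1 → N1(foll b10 [-])
[14] deliver 1→0 → ∅
[15] deliver 1→0 → ∅
[16] deliver 0→4 → N4(foll b5 [-])
[17] crash(4) → N4(✗foll b5 [-])
[18] deliver 3→1 → ∅

0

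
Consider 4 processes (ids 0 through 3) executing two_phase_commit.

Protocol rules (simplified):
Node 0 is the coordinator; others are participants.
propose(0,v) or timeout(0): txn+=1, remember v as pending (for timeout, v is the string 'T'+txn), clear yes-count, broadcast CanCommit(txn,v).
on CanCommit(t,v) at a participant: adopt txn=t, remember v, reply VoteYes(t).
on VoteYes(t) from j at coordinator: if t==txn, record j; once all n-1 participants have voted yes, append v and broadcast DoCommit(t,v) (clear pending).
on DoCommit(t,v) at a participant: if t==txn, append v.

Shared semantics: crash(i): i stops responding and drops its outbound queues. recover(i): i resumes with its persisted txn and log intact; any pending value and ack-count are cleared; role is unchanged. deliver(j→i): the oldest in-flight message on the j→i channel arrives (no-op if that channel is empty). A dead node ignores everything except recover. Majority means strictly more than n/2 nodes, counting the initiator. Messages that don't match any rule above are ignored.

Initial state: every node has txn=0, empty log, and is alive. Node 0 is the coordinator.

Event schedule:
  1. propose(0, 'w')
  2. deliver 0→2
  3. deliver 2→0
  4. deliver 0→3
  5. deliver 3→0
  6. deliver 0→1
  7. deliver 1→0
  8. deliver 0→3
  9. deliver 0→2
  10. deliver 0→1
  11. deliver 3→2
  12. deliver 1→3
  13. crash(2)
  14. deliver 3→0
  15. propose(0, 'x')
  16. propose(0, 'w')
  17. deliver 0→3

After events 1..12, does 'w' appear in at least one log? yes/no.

yes

e1 propose(0,'w'): 0[coor,t=1,-]
e2 deliver 0→2: 2[part,t=1,-]
e3 deliver 2→0: ·
e4 deliver 0→3: 3[part,t=1,-]
e5 deliver 3→0: ·
e6 deliver 0→1: 1[part,t=1,-]
e7 deliver 1→0: 0[coor,t=1,w]
e8 deliver 0→3: 3[part,t=1,w]
e9 deliver 0→2: 2[part,t=1,w]
e10 deliver 0→1: 1[part,t=1,w]
e11 deliver 3→2: ·
e12 deliver 1→3: ·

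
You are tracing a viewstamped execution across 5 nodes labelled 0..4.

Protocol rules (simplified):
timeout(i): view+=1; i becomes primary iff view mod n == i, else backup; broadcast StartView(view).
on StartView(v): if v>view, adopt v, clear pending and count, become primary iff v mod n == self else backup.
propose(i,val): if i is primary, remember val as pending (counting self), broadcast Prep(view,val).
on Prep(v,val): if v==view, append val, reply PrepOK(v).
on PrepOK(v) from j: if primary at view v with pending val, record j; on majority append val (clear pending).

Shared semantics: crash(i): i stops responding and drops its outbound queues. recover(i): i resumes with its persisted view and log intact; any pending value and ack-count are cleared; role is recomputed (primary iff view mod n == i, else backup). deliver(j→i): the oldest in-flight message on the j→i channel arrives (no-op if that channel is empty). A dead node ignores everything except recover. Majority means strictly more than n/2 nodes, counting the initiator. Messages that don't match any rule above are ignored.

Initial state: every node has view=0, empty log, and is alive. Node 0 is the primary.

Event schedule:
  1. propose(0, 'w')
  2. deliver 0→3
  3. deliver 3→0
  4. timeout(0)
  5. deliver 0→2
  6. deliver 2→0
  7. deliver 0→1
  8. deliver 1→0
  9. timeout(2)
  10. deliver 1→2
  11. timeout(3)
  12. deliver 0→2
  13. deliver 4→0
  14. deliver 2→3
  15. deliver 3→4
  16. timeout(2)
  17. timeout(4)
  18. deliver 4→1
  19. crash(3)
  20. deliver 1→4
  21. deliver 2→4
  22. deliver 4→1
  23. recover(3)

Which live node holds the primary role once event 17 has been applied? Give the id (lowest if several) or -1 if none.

1. propose(0,'w'):  nop
2. deliver 0→3:  <3:back v0 w>
3. deliver 3→0:  nop
4. timeout(0):  <0:back v1 ->
5. deliver 0→2:  <2:back v0 w>
6. deliver 2→0:  nop
7. deliver 0→1:  <1:back v0 w>
8. deliver 1→0:  nop
9. timeout(2):  <2:back v1 w>
10. deliver 1→2:  nop
11. timeout(3):  <3:back v1 w>
12. deliver 0→2:  nop
13. deliver 4→0:  nop
14. deliver 2→3:  nop
15. deliver 3→4:  <4:back v1 ->
16. timeout(2):  <2:prim v2 w>
17. timeout(4):  <4:back v2 ->

2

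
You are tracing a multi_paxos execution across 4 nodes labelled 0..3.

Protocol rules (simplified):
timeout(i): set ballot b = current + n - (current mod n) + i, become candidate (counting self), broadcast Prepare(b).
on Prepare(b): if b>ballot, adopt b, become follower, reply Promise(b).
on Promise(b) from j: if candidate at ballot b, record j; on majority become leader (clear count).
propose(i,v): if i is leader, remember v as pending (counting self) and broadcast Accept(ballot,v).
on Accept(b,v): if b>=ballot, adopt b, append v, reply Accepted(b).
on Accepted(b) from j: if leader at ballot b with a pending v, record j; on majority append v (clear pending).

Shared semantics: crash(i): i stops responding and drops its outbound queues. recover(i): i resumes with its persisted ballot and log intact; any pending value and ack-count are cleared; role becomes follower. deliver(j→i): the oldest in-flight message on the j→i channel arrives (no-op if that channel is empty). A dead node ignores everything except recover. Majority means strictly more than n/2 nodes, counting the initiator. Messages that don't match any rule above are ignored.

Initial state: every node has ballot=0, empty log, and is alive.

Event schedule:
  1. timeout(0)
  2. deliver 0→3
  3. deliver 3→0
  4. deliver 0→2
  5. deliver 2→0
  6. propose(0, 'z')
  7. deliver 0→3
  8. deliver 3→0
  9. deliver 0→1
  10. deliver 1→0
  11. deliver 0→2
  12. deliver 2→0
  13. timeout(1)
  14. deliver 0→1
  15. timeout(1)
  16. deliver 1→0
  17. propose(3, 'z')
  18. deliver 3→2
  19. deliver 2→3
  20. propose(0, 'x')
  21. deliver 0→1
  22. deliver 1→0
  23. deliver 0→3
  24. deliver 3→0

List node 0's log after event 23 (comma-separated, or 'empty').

z

e1 timeout(0): 0[cand,b=4,-]
e2 deliver 0→3: 3[foll,b=4,-]
e3 deliver 3→0: ·
e4 deliver 0→2: 2[foll,b=4,-]
e5 deliver 2→0: 0[lead,b=4,-]
e6 propose(0,'z'): ·
e7 deliver 0→3: 3[foll,b=4,z]
e8 deliver 3→0: ·
e9 deliver 0→1: 1[foll,b=4,-]
e10 deliver 1→0: ·
e11 deliver 0→2: 2[foll,b=4,z]
e12 deliver 2→0: 0[lead,b=4,z]
e13 timeout(1): 1[cand,b=9,-]
e14 deliver 0→1: ·
e15 timeout(1): 1[cand,b=13,-]
e16 deliver 1→0: 0[foll,b=9,z]
e17 propose(3,'z'): ·
e18 deliver 3→2: ·
e19 deliver 2→3: ·
e20 propose(0,'x'): ·
e21 deliver 0→1: ·
e22 deliver 1→0: 0[foll,b=13,z]
e23 deliver 0→3: ·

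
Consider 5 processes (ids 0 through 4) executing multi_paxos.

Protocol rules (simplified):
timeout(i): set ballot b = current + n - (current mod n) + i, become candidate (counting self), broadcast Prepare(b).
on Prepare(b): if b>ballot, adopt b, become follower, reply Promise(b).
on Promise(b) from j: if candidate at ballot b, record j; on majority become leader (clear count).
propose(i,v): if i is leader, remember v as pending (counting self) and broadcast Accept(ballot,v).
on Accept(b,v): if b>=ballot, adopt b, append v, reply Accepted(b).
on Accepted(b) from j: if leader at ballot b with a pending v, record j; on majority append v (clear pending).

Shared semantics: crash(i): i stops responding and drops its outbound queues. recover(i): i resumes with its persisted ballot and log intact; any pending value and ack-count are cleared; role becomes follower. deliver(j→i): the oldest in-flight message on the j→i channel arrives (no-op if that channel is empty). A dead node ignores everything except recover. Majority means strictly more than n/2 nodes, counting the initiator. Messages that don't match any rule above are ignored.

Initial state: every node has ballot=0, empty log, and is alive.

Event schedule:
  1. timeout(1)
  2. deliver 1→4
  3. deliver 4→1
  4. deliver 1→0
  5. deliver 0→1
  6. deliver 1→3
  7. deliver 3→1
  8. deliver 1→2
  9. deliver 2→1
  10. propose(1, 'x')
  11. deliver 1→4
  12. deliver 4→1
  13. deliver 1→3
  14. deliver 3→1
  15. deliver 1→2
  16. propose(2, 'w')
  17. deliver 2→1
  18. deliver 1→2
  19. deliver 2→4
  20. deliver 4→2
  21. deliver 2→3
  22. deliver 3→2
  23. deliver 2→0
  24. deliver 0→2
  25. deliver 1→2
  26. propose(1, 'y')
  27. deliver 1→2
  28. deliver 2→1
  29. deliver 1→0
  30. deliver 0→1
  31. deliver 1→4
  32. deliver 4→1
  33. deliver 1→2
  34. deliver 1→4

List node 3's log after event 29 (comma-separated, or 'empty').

x

1. timeout(1):  <1:cand b6 ->
2. deliver 1→4:  <4:foll b6 ->
3. deliver 4→1:  nop
4. deliver 1→0:  <0:foll b6 ->
5. deliver 0→1:  <1:lead b6 ->
6. deliver 1→3:  <3:foll b6 ->
7. deliver 3→1:  nop
8. deliver 1→2:  <2:foll b6 ->
9. deliver 2→1:  nop
10. propose(1,'x'):  nop
11. deliver 1→4:  <4:foll b6 x>
12. deliver 4→1:  nop
13. deliver 1→3:  <3:foll b6 x>
14. deliver 3→1:  <1:lead b6 x>
15. deliver 1→2:  <2:foll b6 x>
16. propose(2,'w'):  nop
17. deliver 2→1:  nop
18. deliver 1→2:  nop
19. deliver 2→4:  nop
20. deliver 4→2:  nop
21. deliver 2→3:  nop
22. deliver 3→2:  nop
23. deliver 2→0:  nop
24. deliver 0→2:  nop
25. deliver 1→2:  nop
26. propose(1,'y'):  nop
27. deliver 1→2:  <2:foll b6 x,y>
28. deliver 2→1:  nop
29. deliver 1→0:  <0:foll b6 x>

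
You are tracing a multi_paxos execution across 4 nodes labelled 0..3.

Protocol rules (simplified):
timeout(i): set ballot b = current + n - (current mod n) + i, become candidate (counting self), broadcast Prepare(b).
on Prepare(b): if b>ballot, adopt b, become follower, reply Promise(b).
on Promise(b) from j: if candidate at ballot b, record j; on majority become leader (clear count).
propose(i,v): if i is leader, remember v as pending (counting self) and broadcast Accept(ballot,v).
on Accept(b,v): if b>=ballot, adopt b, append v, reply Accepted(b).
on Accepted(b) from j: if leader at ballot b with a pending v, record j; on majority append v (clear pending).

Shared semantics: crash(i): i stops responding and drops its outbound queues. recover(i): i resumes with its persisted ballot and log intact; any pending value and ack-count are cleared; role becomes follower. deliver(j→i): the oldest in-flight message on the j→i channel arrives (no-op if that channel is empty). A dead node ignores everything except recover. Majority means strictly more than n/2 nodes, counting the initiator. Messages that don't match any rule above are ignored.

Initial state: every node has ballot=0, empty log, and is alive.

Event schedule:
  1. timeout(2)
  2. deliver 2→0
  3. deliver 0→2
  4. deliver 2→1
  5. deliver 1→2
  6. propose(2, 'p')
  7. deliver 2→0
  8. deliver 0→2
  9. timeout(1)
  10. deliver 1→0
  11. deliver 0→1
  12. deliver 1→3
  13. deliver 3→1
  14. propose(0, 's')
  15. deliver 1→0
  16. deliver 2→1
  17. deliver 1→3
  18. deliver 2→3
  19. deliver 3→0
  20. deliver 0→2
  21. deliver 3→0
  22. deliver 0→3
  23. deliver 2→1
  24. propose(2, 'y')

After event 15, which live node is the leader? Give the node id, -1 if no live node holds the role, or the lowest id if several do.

1

after 1 — timeout(2): n2:cand/b6/[-]
after 2 — deliver 2→0: n0:foll/b6/[-]
after 3 — deliver 0→2: ·
after 4 — deliver 2→1: n1:foll/b6/[-]
after 5 — deliver 1→2: n2:lead/b6/[-]
after 6 — propose(2,'p'): ·
after 7 — deliver 2→0: n0:foll/b6/[p]
after 8 — deliver 0→2: ·
after 9 — timeout(1): n1:cand/b9/[-]
after 10 — deliver 1→0: n0:foll/b9/[p]
after 11 — deliver 0→1: ·
after 12 — deliver 1→3: n3:foll/b9/[-]
after 13 — deliver 3→1: n1:lead/b9/[-]
after 14 — propose(0,'s'): ·
after 15 — deliver 1→0: ·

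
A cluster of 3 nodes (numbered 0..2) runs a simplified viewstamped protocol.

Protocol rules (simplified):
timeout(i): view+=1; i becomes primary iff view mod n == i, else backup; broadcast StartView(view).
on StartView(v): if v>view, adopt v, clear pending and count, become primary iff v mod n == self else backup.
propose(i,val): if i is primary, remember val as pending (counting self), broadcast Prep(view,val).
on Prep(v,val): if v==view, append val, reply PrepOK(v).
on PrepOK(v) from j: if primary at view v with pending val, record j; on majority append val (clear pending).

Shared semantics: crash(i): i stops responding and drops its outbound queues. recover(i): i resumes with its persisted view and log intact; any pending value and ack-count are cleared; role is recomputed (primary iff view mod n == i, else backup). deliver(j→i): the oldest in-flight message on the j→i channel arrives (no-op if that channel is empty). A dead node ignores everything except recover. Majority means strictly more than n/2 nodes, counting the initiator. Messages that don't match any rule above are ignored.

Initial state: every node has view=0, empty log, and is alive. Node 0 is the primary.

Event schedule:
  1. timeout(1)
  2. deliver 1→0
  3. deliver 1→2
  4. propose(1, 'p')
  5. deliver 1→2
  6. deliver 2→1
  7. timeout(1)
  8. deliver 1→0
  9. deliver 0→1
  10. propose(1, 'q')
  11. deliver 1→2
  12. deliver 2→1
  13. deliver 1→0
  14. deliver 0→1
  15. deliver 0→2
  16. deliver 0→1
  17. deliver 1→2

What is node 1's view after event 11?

2

step 1 timeout(1): 1={prim,v=1,log=-}
step 2 deliver 1→0: 0={back,v=1,log=-}
step 3 deliver 1→2: 2={back,v=1,log=-}
step 4 propose(1,'p'): —
step 5 deliver 1→2: 2={back,v=1,log=p}
step 6 deliver 2→1: 1={prim,v=1,log=p}
step 7 timeout(1): 1={back,v=2,log=p}
step 8 deliver 1→0: 0={back,v=1,log=p}
step 9 deliver 0→1: —
step 10 propose(1,'q'): —
step 11 deliver 1→2: 2={prim,v=2,log=p}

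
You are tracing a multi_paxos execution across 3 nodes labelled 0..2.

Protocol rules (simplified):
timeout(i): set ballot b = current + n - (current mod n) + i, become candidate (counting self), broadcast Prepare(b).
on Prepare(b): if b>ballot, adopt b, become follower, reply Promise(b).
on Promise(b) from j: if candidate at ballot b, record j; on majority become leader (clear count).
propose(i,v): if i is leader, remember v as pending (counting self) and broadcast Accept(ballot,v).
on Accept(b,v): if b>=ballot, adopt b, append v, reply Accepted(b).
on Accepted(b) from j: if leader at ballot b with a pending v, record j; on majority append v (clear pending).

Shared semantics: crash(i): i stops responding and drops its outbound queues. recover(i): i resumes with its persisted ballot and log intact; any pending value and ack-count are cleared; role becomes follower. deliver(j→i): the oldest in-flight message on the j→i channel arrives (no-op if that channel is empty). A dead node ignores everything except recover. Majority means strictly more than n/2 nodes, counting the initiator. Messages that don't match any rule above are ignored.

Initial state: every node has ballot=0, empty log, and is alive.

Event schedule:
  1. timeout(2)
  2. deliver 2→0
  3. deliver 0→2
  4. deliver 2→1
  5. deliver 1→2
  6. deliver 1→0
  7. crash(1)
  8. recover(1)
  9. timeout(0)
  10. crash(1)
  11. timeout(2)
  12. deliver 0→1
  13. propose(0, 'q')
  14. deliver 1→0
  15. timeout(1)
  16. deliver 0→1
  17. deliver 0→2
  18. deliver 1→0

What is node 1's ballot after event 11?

5

step 1 timeout(2): 2={cand,b=5,log=-}
step 2 deliver 2→0: 0={foll,b=5,log=-}
step 3 deliver 0→2: 2={lead,b=5,log=-}
step 4 deliver 2→1: 1={foll,b=5,log=-}
step 5 deliver 1→2: —
step 6 deliver 1→0: —
step 7 crash(1): 1={✗foll,b=5,log=-}
step 8 recover(1): 1={foll,b=5,log=-}
step 9 timeout(0): 0={cand,b=6,log=-}
step 10 crash(1): 1={✗foll,b=5,log=-}
step 11 timeout(2): 2={cand,b=8,log=-}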